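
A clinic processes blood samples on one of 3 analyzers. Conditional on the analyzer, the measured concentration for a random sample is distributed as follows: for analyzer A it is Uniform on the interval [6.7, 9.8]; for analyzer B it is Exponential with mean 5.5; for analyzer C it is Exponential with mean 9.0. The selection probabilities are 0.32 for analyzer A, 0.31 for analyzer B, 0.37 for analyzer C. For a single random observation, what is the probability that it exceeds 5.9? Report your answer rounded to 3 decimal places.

0.618

Conditional on each analyzer, P(X > 5.9): A: 1; B: 0.342074; C: 0.519154.
By total probability, P(X > 5.9) = 0.32·1 + 0.31·0.342074 + 0.37·0.519154 = 0.61813.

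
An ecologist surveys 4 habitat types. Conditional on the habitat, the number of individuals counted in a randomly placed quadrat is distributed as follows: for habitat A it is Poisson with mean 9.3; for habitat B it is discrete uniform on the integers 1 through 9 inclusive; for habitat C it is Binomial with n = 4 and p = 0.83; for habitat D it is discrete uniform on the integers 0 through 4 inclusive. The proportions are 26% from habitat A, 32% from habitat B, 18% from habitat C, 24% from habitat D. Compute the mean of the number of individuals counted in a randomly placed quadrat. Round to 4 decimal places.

Component means — A: 9.3; B: 5; C: 3.32; D: 2.
E[X] = 0.26·9.3 + 0.32·5 + 0.18·3.32 + 0.24·2 = 5.0956.

5.0956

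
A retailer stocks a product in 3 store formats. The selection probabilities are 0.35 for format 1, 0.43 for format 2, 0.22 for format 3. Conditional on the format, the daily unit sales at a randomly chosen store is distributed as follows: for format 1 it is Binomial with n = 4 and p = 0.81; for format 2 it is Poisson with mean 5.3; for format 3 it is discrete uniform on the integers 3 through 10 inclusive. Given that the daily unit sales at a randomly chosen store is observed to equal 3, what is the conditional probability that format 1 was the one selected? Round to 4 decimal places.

Likelihoods P(X=3 | ·): 1: 0.403895; 2: 0.123856; 3: 0.125.
Posterior ∝ prior × likelihood. Numerator for 1: 0.35·0.403895 = 0.141363.
Normalizing constant: 0.35·0.403895 + 0.43·0.123856 + 0.22·0.125 = 0.222121.
P(1 | observation) = 0.141363 / 0.222121 = 0.636424.

0.6364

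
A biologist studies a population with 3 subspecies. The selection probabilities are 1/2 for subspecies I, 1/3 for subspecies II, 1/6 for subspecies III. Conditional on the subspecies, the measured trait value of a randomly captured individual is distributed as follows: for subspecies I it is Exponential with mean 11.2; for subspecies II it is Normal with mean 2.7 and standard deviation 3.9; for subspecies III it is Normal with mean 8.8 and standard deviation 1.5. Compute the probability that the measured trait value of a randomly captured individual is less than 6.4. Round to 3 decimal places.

0.503

Conditional on each subspecies, P(X < 6.4): I: 0.435282; II: 0.828618; III: 0.0547993.
By total probability, P(X < 6.4) = 0.5·0.435282 + 0.333333·0.828618 + 0.166667·0.0547993 = 0.50298.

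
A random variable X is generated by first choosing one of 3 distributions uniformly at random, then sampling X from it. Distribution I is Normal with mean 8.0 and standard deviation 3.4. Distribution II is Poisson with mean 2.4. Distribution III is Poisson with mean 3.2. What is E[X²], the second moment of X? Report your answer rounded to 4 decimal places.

For each component E[X²] = Var + (mean)², giving I: 75.56; II: 8.16; III: 13.44.
Overall E[X²] = 0.333333·75.56 + 0.333333·8.16 + 0.333333·13.44 = 32.3867.

32.3867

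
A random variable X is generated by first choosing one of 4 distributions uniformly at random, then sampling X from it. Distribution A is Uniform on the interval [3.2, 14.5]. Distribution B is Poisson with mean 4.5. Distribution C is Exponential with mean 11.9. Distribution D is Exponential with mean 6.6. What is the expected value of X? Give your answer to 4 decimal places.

7.9625

Component means — A: 8.85; B: 4.5; C: 11.9; D: 6.6.
E[X] = 0.25·8.85 + 0.25·4.5 + 0.25·11.9 + 0.25·6.6 = 7.9625.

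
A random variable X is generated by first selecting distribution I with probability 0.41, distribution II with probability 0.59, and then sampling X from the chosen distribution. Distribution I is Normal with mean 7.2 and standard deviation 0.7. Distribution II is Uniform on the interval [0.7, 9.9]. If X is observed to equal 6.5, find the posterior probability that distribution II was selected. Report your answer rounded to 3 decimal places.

0.312

Likelihoods f(6.5 | ·): I: 0.345672; II: 0.108696.
Posterior ∝ prior × likelihood. Numerator for II: 0.59·0.108696 = 0.0641304.
Normalizing constant: 0.41·0.345672 + 0.59·0.108696 = 0.205856.
P(II | observation) = 0.0641304 / 0.205856 = 0.31153.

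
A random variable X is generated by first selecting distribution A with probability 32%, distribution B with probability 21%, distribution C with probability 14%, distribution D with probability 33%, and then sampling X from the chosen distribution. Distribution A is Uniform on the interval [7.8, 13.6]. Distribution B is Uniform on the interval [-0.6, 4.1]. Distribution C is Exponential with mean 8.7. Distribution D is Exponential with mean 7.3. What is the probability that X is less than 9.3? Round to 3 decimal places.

0.622

Conditional on each component, P(X < 9.3): A: 0.258621; B: 1; C: 0.656636; D: 0.720282.
By total probability, P(X < 9.3) = 0.32·0.258621 + 0.21·1 + 0.14·0.656636 + 0.33·0.720282 = 0.622381.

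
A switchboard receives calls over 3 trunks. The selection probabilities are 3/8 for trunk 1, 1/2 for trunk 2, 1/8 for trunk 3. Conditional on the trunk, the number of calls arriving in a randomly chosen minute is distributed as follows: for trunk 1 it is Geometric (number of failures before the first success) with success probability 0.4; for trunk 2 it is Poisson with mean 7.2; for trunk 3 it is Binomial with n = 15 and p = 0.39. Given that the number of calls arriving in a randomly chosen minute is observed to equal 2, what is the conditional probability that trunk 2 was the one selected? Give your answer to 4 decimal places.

0.1446

Likelihoods P(X=2 | ·): 1: 0.144; 2: 0.0193515; 3: 0.0258587.
Posterior ∝ prior × likelihood. Numerator for 2: 0.5·0.0193515 = 0.00967575.
Normalizing constant: 0.375·0.144 + 0.5·0.0193515 + 0.125·0.0258587 = 0.0669081.
P(2 | observation) = 0.00967575 / 0.0669081 = 0.144613.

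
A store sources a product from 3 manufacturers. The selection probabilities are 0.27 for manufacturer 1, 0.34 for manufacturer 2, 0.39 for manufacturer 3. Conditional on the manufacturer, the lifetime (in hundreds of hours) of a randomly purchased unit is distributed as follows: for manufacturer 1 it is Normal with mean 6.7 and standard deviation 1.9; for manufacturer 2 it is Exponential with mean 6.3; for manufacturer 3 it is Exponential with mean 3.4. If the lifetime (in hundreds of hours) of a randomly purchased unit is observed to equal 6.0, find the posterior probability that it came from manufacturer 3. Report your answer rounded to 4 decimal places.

0.2102

Likelihoods f(6.0 | ·): 1: 0.196192; 2: 0.0612415; 3: 0.0503639.
Posterior ∝ prior × likelihood. Numerator for 3: 0.39·0.0503639 = 0.0196419.
Normalizing constant: 0.27·0.196192 + 0.34·0.0612415 + 0.39·0.0503639 = 0.093436.
P(3 | observation) = 0.0196419 / 0.093436 = 0.210218.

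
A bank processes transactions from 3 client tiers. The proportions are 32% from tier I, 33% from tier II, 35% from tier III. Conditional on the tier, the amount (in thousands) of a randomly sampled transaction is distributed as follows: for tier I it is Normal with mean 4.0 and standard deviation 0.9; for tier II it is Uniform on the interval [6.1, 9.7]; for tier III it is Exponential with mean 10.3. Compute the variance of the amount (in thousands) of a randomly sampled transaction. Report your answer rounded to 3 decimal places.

Per component, I: μ=4, E[X²]=16.81; II: μ=7.9, E[X²]=63.49; III: μ=10.3, E[X²]=212.18.
E[X] = 0.32·4 + 0.33·7.9 + 0.35·10.3 = 7.492.
E[X²] = 0.32·16.81 + 0.33·63.49 + 0.35·212.18 = 100.594.
Var(X) = E[X²] − (E[X])² = 100.594 − 56.1301 = 44.4638.

44.464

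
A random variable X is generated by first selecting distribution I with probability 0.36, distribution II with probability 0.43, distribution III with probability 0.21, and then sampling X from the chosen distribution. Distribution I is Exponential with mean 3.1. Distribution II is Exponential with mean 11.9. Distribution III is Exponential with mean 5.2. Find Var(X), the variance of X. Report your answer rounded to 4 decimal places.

86.4050

Per component, I: μ=3.1, E[X²]=19.22; II: μ=11.9, E[X²]=283.22; III: μ=5.2, E[X²]=54.08.
E[X] = 0.36·3.1 + 0.43·11.9 + 0.21·5.2 = 7.325.
E[X²] = 0.36·19.22 + 0.43·283.22 + 0.21·54.08 = 140.061.
Var(X) = E[X²] − (E[X])² = 140.061 − 53.6556 = 86.405.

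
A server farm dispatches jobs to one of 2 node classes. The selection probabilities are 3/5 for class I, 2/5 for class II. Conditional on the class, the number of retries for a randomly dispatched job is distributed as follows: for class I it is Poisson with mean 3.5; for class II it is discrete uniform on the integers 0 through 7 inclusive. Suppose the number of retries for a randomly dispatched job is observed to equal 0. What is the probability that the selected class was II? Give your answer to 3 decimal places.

Likelihoods P(X=0 | ·): I: 0.0301974; II: 0.125.
Posterior ∝ prior × likelihood. Numerator for II: 0.4·0.125 = 0.05.
Normalizing constant: 0.6·0.0301974 + 0.4·0.125 = 0.0681184.
P(II | observation) = 0.05 / 0.0681184 = 0.734016.

0.734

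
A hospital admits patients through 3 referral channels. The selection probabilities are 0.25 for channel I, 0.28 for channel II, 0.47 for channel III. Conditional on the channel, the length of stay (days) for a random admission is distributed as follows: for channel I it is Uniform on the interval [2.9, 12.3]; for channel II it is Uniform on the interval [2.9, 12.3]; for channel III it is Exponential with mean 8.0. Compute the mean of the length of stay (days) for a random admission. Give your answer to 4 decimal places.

Component means — I: 7.6; II: 7.6; III: 8.
E[X] = 0.25·7.6 + 0.28·7.6 + 0.47·8 = 7.788.

7.7880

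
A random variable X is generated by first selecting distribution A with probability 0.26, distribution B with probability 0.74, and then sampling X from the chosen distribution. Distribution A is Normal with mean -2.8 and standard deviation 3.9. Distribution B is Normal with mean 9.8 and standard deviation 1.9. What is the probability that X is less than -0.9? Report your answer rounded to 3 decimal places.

Conditional on each component, P(X < -0.9): A: 0.686934; B: 8.92836e-09.
By total probability, P(X < -0.9) = 0.26·0.686934 + 0.74·8.92836e-09 = 0.178603.

0.179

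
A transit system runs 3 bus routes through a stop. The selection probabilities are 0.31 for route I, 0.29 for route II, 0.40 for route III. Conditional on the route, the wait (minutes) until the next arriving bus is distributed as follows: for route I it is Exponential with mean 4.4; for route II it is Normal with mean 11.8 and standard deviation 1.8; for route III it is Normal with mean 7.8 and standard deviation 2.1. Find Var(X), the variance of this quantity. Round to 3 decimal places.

Per component, I: μ=4.4, E[X²]=38.72; II: μ=11.8, E[X²]=142.48; III: μ=7.8, E[X²]=65.25.
E[X] = 0.31·4.4 + 0.29·11.8 + 0.4·7.8 = 7.906.
E[X²] = 0.31·38.72 + 0.29·142.48 + 0.4·65.25 = 79.4224.
Var(X) = E[X²] − (E[X])² = 79.4224 − 62.5048 = 16.9176.

16.918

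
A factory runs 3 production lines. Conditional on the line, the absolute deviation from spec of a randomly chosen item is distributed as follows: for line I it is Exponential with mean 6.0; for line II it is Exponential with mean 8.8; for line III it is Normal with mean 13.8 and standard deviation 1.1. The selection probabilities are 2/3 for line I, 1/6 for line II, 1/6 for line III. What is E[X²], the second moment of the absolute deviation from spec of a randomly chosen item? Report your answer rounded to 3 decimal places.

For each component E[X²] = Var + (mean)², giving I: 72; II: 154.88; III: 191.65.
Overall E[X²] = 0.666667·72 + 0.166667·154.88 + 0.166667·191.65 = 105.755.

105.755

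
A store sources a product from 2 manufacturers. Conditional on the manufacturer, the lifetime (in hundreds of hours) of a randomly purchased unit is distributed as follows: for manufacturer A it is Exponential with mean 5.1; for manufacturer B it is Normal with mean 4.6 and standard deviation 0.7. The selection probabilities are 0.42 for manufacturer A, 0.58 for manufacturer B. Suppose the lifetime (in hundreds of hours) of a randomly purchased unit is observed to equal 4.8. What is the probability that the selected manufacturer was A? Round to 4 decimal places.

Likelihoods f(4.8 | ·): A: 0.0765036; B: 0.547124.
Posterior ∝ prior × likelihood. Numerator for A: 0.42·0.0765036 = 0.0321315.
Normalizing constant: 0.42·0.0765036 + 0.58·0.547124 = 0.349463.
P(A | observation) = 0.0321315 / 0.349463 = 0.0919453.

0.0919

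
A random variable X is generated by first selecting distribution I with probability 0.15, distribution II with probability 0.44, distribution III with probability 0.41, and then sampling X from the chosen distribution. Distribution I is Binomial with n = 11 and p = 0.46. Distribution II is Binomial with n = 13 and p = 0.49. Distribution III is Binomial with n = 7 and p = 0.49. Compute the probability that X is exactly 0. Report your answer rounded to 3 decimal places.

0.004

Conditional on each component, P(X = 0): I: 0.0011385; II: 0.000157911; III: 0.00897411.
By total probability, P(X = 0) = 0.15·0.0011385 + 0.44·0.000157911 + 0.41·0.00897411 = 0.00391964.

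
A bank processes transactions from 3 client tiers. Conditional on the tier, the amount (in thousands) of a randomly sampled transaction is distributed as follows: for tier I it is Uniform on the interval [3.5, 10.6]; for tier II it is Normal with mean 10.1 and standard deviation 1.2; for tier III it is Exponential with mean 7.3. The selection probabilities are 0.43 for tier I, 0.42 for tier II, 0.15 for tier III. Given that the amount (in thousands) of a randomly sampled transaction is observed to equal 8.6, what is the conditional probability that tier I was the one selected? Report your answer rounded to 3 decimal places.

Likelihoods f(8.6 | ·): I: 0.140845; II: 0.152208; III: 0.0421738.
Posterior ∝ prior × likelihood. Numerator for I: 0.43·0.140845 = 0.0605634.
Normalizing constant: 0.43·0.140845 + 0.42·0.152208 + 0.15·0.0421738 = 0.130817.
P(I | observation) = 0.0605634 / 0.130817 = 0.462964.

0.463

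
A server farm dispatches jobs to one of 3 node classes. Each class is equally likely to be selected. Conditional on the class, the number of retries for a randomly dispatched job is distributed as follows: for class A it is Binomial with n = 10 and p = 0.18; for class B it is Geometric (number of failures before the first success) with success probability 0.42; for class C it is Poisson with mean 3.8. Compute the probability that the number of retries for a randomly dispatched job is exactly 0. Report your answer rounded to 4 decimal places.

0.1933

Conditional on each class, P(X = 0): A: 0.137448; B: 0.42; C: 0.0223708.
By total probability, P(X = 0) = 0.333333·0.137448 + 0.333333·0.42 + 0.333333·0.0223708 = 0.193273.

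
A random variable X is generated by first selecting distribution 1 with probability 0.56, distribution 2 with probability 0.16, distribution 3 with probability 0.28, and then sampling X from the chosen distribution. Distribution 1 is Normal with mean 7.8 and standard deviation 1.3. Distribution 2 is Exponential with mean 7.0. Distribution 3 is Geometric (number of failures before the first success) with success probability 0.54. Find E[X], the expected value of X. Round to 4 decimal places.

5.7265

Component means — 1: 7.8; 2: 7; 3: 0.851852.
E[X] = 0.56·7.8 + 0.16·7 + 0.28·0.851852 = 5.72652.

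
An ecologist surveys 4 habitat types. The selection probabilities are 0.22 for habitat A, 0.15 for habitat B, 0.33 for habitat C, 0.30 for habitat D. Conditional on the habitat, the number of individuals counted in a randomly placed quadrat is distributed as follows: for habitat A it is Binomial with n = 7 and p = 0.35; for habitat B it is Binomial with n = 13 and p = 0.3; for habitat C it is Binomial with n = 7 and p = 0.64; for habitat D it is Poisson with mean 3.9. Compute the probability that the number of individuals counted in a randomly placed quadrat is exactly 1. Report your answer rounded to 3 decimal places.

Conditional on each habitat, P(X = 1): A: 0.184776; B: 0.053981; C: 0.00975198; D: 0.0789435.
By total probability, P(X = 1) = 0.22·0.184776 + 0.15·0.053981 + 0.33·0.00975198 + 0.3·0.0789435 = 0.0756491.

0.076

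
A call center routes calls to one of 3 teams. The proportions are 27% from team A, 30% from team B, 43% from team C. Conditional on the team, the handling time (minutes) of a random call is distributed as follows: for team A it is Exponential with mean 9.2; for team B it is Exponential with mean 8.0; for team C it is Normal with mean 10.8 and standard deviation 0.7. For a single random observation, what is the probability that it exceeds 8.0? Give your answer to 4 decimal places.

Conditional on each team, P(X > 8.0): A: 0.419134; B: 0.367879; C: 0.999968.
By total probability, P(X > 8.0) = 0.27·0.419134 + 0.3·0.367879 + 0.43·0.999968 = 0.653516.

0.6535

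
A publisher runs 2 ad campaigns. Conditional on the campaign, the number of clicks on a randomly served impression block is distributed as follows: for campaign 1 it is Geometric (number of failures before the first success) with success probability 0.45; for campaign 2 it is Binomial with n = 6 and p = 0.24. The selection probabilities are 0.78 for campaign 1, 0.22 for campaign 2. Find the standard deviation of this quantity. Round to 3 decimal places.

1.539

Per component, 1: μ=1.22222, E[X²]=4.20988; 2: μ=1.44, E[X²]=3.168.
E[X] = 0.78·1.22222 + 0.22·1.44 = 1.27013.
E[X²] = 0.78·4.20988 + 0.22·3.168 = 3.98066.
Var(X) = E[X²] − (E[X])² = 3.98066 − 1.61324 = 2.36743.
SD(X) = √2.36743 = 1.53864.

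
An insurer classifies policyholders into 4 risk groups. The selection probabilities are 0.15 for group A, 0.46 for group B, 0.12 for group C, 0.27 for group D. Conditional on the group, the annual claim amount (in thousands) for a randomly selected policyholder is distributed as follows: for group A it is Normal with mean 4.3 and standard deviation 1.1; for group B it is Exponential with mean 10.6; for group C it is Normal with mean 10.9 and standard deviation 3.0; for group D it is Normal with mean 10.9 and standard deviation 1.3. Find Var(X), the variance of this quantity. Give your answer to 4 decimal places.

Per component, A: μ=4.3, E[X²]=19.7; B: μ=10.6, E[X²]=224.72; C: μ=10.9, E[X²]=127.81; D: μ=10.9, E[X²]=120.5.
E[X] = 0.15·4.3 + 0.46·10.6 + 0.12·10.9 + 0.27·10.9 = 9.772.
E[X²] = 0.15·19.7 + 0.46·224.72 + 0.12·127.81 + 0.27·120.5 = 154.198.
Var(X) = E[X²] − (E[X])² = 154.198 − 95.492 = 58.7064.

58.7064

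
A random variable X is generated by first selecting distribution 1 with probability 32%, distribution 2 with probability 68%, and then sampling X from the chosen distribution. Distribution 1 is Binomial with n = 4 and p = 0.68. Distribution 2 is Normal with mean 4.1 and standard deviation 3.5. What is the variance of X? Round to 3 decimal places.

Per component, 1: μ=2.72, E[X²]=8.2688; 2: μ=4.1, E[X²]=29.06.
E[X] = 0.32·2.72 + 0.68·4.1 = 3.6584.
E[X²] = 0.32·8.2688 + 0.68·29.06 = 22.4068.
Var(X) = E[X²] − (E[X])² = 22.4068 − 13.3839 = 9.02293.

9.023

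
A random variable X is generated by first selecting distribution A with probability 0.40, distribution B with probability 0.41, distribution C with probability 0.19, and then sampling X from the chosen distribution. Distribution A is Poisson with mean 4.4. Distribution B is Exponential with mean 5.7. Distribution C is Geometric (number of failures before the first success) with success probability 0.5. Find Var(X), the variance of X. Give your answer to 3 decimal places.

Per component, A: μ=4.4, E[X²]=23.76; B: μ=5.7, E[X²]=64.98; C: μ=1, E[X²]=3.
E[X] = 0.4·4.4 + 0.41·5.7 + 0.19·1 = 4.287.
E[X²] = 0.4·23.76 + 0.41·64.98 + 0.19·3 = 36.7158.
Var(X) = E[X²] − (E[X])² = 36.7158 − 18.3784 = 18.3374.

18.337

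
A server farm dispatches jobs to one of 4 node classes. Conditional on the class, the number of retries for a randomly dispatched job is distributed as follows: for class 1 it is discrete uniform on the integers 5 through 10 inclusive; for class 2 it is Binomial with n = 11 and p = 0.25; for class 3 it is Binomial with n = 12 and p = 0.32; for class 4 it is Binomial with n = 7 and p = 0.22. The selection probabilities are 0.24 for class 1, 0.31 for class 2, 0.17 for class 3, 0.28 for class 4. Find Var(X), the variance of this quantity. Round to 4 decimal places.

7.1734

Per component, 1: μ=7.5, E[X²]=59.1667; 2: μ=2.75, E[X²]=9.625; 3: μ=3.84, E[X²]=17.3568; 4: μ=1.54, E[X²]=3.5728.
E[X] = 0.24·7.5 + 0.31·2.75 + 0.17·3.84 + 0.28·1.54 = 3.7365.
E[X²] = 0.24·59.1667 + 0.31·9.625 + 0.17·17.3568 + 0.28·3.5728 = 21.1348.
Var(X) = E[X²] − (E[X])² = 21.1348 − 13.9614 = 7.17336.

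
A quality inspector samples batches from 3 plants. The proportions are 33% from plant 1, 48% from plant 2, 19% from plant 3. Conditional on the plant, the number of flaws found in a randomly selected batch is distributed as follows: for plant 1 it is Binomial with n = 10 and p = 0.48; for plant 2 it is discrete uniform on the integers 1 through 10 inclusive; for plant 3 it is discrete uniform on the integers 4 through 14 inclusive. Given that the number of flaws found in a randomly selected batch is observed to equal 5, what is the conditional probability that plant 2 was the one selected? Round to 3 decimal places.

Likelihoods P(X=5 | ·): 1: 0.244131; 2: 0.1; 3: 0.0909091.
Posterior ∝ prior × likelihood. Numerator for 2: 0.48·0.1 = 0.048.
Normalizing constant: 0.33·0.244131 + 0.48·0.1 + 0.19·0.0909091 = 0.145836.
P(2 | observation) = 0.048 / 0.145836 = 0.329137.

0.329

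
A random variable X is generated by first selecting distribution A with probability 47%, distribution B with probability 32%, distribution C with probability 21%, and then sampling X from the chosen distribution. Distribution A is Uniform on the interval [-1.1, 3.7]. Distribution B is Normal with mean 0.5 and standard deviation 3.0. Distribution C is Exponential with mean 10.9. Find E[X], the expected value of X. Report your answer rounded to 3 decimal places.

3.060

Component means — A: 1.3; B: 0.5; C: 10.9.
E[X] = 0.47·1.3 + 0.32·0.5 + 0.21·10.9 = 3.06.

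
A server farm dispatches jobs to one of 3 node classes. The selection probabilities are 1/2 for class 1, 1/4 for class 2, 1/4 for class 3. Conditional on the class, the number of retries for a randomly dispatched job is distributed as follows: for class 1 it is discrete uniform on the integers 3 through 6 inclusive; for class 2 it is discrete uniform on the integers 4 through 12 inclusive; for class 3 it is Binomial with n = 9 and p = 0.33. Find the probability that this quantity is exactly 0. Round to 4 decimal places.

0.0068

Conditional on each class, P(X = 0): 1: 0; 2: 0; 3: 0.0272065.
By total probability, P(X = 0) = 0.5·0 + 0.25·0 + 0.25·0.0272065 = 0.00680163.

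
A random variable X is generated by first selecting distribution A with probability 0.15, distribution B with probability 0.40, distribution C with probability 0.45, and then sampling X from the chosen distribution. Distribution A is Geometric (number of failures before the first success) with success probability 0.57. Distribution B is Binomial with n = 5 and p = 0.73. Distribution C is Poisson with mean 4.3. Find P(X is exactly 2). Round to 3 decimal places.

0.114

Conditional on each component, P(X = 2): A: 0.105393; B: 0.104891; C: 0.125441.
By total probability, P(X = 2) = 0.15·0.105393 + 0.4·0.104891 + 0.45·0.125441 = 0.114214.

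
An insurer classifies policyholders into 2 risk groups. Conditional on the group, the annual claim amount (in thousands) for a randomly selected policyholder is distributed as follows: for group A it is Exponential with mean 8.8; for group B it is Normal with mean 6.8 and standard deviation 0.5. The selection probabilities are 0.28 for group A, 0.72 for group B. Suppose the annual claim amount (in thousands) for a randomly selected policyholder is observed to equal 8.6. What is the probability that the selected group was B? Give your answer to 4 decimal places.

0.0685

Likelihoods f(8.6 | ·): A: 0.0427655; B: 0.0012238.
Posterior ∝ prior × likelihood. Numerator for B: 0.72·0.0012238 = 0.000881139.
Normalizing constant: 0.28·0.0427655 + 0.72·0.0012238 = 0.0128555.
P(B | observation) = 0.000881139 / 0.0128555 = 0.0685419.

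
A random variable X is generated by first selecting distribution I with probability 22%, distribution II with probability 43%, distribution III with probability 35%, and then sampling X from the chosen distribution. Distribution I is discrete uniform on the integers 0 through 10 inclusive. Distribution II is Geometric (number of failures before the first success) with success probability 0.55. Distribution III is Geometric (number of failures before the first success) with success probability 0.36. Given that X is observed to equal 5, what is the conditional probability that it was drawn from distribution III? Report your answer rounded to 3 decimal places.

0.357

Likelihoods P(X=5 | ·): I: 0.0909091; II: 0.010149; III: 0.0386547.
Posterior ∝ prior × likelihood. Numerator for III: 0.35·0.0386547 = 0.0135291.
Normalizing constant: 0.22·0.0909091 + 0.43·0.010149 + 0.35·0.0386547 = 0.0378932.
P(III | observation) = 0.0135291 / 0.0378932 = 0.357033.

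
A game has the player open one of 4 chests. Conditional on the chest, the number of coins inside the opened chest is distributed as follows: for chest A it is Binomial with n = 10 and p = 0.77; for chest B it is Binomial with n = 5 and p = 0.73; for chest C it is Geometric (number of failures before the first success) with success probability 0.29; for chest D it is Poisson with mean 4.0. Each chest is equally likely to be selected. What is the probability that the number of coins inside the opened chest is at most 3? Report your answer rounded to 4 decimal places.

Conditional on each chest, P(X ≤ 3): A: 0.00208852; B: 0.409317; C: 0.745883; D: 0.43347.
By total probability, P(X ≤ 3) = 0.25·0.00208852 + 0.25·0.409317 + 0.25·0.745883 + 0.25·0.43347 = 0.39769.

0.3977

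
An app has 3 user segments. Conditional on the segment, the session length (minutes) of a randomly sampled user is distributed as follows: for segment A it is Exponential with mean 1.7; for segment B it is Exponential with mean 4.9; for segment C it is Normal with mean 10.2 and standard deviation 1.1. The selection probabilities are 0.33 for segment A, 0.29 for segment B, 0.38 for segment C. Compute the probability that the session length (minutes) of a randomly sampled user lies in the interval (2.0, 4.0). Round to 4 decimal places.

Conditional on each segment, P(2.0 < X < 4.0): A: 0.213276; B: 0.222818; C: 8.68388e-09.
By total probability, P(2.0 < X < 4.0) = 0.33·0.213276 + 0.29·0.222818 + 0.38·8.68388e-09 = 0.134998.

0.1350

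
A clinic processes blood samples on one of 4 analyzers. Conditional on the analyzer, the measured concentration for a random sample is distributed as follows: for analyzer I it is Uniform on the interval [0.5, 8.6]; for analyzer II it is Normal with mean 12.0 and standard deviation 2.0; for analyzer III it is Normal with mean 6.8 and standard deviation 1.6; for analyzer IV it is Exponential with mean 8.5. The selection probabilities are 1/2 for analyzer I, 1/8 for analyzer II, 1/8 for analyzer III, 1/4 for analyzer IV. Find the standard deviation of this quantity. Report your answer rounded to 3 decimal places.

5.315

Per component, I: μ=4.55, E[X²]=26.17; II: μ=12, E[X²]=148; III: μ=6.8, E[X²]=48.8; IV: μ=8.5, E[X²]=144.5.
E[X] = 0.5·4.55 + 0.125·12 + 0.125·6.8 + 0.25·8.5 = 6.75.
E[X²] = 0.5·26.17 + 0.125·148 + 0.125·48.8 + 0.25·144.5 = 73.81.
Var(X) = E[X²] − (E[X])² = 73.81 − 45.5625 = 28.2475.
SD(X) = √28.2475 = 5.31484.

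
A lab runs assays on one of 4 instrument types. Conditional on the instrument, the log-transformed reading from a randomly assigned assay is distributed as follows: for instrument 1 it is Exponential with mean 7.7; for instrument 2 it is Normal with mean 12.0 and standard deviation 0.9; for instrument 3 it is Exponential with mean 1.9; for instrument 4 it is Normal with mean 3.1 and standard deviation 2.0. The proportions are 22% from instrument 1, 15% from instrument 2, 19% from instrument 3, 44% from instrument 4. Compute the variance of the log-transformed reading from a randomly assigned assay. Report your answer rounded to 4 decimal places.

Per component, 1: μ=7.7, E[X²]=118.58; 2: μ=12, E[X²]=144.81; 3: μ=1.9, E[X²]=7.22; 4: μ=3.1, E[X²]=13.61.
E[X] = 0.22·7.7 + 0.15·12 + 0.19·1.9 + 0.44·3.1 = 5.219.
E[X²] = 0.22·118.58 + 0.15·144.81 + 0.19·7.22 + 0.44·13.61 = 55.1693.
Var(X) = E[X²] − (E[X])² = 55.1693 − 27.238 = 27.9313.

27.9313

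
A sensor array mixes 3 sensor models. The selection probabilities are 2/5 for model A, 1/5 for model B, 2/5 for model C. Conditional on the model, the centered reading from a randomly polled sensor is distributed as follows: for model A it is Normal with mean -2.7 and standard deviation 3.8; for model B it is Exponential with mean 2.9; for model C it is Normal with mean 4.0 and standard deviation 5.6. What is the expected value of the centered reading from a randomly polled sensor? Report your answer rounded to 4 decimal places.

1.1000

Component means — A: -2.7; B: 2.9; C: 4.
E[X] = 0.4·-2.7 + 0.2·2.9 + 0.4·4 = 1.1.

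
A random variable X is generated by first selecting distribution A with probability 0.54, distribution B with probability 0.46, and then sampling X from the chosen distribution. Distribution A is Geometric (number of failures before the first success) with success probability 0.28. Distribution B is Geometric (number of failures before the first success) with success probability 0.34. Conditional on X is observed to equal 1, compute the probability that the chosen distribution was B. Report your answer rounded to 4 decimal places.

0.4867

Likelihoods P(X=1 | ·): A: 0.2016; B: 0.2244.
Posterior ∝ prior × likelihood. Numerator for B: 0.46·0.2244 = 0.103224.
Normalizing constant: 0.54·0.2016 + 0.46·0.2244 = 0.212088.
P(B | observation) = 0.103224 / 0.212088 = 0.486704.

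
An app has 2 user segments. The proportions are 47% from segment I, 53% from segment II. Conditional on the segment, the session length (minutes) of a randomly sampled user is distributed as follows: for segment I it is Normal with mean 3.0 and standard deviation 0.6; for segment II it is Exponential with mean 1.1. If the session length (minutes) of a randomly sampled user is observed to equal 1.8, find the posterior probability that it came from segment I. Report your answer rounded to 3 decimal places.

0.311

Likelihoods f(1.8 | ·): I: 0.0899849; II: 0.176988.
Posterior ∝ prior × likelihood. Numerator for I: 0.47·0.0899849 = 0.0422929.
Normalizing constant: 0.47·0.0899849 + 0.53·0.176988 = 0.136097.
P(I | observation) = 0.0422929 / 0.136097 = 0.310757.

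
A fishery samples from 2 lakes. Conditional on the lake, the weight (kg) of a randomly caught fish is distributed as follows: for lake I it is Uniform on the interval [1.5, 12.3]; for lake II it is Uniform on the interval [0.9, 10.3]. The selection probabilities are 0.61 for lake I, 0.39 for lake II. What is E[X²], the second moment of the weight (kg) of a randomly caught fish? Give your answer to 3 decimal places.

50.073

For each component E[X²] = Var + (mean)², giving I: 57.33; II: 38.7233.
Overall E[X²] = 0.61·57.33 + 0.39·38.7233 = 50.0734.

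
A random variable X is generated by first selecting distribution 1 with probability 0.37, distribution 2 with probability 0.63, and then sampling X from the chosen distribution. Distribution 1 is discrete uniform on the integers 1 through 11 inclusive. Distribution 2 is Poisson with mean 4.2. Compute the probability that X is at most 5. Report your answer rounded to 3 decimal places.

Conditional on each component, P(X ≤ 5): 1: 0.454545; 2: 0.753143.
By total probability, P(X ≤ 5) = 0.37·0.454545 + 0.63·0.753143 = 0.642662.

0.643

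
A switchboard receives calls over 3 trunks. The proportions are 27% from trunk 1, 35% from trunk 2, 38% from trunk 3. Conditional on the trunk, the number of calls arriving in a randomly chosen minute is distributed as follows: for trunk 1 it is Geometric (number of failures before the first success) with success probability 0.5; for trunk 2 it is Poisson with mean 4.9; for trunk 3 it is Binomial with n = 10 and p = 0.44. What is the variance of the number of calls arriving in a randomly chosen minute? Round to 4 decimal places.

5.8480

Per component, 1: μ=1, E[X²]=3; 2: μ=4.9, E[X²]=28.91; 3: μ=4.4, E[X²]=21.824.
E[X] = 0.27·1 + 0.35·4.9 + 0.38·4.4 = 3.657.
E[X²] = 0.27·3 + 0.35·28.91 + 0.38·21.824 = 19.2216.
Var(X) = E[X²] − (E[X])² = 19.2216 − 13.3736 = 5.84797.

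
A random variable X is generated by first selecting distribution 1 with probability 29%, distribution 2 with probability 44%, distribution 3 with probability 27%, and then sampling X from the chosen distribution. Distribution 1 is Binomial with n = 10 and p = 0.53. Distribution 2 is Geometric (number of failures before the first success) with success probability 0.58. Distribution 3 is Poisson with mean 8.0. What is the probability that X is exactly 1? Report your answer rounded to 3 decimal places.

Conditional on each component, P(X = 1): 1: 0.00593139; 2: 0.2436; 3: 0.0026837.
By total probability, P(X = 1) = 0.29·0.00593139 + 0.44·0.2436 + 0.27·0.0026837 = 0.109629.

0.110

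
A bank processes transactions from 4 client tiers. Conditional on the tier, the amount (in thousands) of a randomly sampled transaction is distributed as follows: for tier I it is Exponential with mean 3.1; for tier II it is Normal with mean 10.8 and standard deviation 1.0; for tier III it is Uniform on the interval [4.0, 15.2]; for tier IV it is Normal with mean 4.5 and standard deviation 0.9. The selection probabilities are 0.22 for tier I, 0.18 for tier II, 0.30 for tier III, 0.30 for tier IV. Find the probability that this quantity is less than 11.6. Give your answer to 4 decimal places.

0.8602

Conditional on each tier, P(X < 11.6): I: 0.976292; II: 0.788145; III: 0.678571; IV: 1.
By total probability, P(X < 11.6) = 0.22·0.976292 + 0.18·0.788145 + 0.3·0.678571 + 0.3·1 = 0.860222.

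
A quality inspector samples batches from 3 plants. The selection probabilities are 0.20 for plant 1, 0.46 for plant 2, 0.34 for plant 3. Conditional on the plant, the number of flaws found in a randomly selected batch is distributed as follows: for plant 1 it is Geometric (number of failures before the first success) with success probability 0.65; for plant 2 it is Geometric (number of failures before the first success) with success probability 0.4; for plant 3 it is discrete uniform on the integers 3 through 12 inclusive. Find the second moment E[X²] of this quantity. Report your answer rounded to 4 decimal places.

24.9137

For each component E[X²] = Var + (mean)², giving 1: 1.11834; 2: 6; 3: 64.5.
Overall E[X²] = 0.2·1.11834 + 0.46·6 + 0.34·64.5 = 24.9137.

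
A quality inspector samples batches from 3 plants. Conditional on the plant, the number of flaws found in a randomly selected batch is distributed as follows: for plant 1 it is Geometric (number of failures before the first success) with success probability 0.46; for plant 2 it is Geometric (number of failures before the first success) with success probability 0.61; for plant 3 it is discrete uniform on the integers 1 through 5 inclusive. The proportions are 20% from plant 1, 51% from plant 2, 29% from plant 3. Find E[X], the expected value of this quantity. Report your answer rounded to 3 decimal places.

1.431

Component means — 1: 1.17391; 2: 0.639344; 3: 3.
E[X] = 0.2·1.17391 + 0.51·0.639344 + 0.29·3 = 1.43085.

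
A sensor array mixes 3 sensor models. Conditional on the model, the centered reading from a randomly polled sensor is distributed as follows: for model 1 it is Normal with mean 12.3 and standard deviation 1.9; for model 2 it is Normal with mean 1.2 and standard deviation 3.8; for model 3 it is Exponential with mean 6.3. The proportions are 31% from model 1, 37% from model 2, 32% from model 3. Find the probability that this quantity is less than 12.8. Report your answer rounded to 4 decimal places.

0.8348

Conditional on each model, P(X < 12.8): 1: 0.603786; 2: 0.998866; 3: 0.868894.
By total probability, P(X < 12.8) = 0.31·0.603786 + 0.37·0.998866 + 0.32·0.868894 = 0.8348.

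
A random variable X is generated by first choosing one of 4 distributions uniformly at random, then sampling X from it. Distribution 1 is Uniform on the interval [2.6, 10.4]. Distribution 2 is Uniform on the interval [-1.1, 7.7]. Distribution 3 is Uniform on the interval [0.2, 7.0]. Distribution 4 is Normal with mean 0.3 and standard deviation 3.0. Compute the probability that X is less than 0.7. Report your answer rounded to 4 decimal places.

0.2078

Conditional on each component, P(X < 0.7): 1: 0; 2: 0.204545; 3: 0.0735294; 4: 0.553035.
By total probability, P(X < 0.7) = 0.25·0 + 0.25·0.204545 + 0.25·0.0735294 + 0.25·0.553035 = 0.207777.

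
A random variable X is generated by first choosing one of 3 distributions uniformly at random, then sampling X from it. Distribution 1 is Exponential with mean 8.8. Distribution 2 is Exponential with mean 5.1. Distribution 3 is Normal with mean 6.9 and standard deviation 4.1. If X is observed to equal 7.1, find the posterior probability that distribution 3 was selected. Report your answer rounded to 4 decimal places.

0.4943

Likelihoods f(7.1 | ·): 1: 0.0507132; 2: 0.0487331; 3: 0.0971873.
Posterior ∝ prior × likelihood. Numerator for 3: 0.333333·0.0971873 = 0.0323958.
Normalizing constant: 0.333333·0.0507132 + 0.333333·0.0487331 + 0.333333·0.0971873 = 0.0655445.
P(3 | observation) = 0.0323958 / 0.0655445 = 0.494256.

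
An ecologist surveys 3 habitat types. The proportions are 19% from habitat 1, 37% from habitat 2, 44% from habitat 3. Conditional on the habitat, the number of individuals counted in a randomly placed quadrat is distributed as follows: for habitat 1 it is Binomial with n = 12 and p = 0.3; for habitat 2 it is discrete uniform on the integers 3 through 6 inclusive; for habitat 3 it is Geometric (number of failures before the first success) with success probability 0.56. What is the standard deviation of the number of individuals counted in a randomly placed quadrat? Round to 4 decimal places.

2.1269

Per component, 1: μ=3.6, E[X²]=15.48; 2: μ=4.5, E[X²]=21.5; 3: μ=0.785714, E[X²]=2.02041.
E[X] = 0.19·3.6 + 0.37·4.5 + 0.44·0.785714 = 2.69471.
E[X²] = 0.19·15.48 + 0.37·21.5 + 0.44·2.02041 = 11.7852.
Var(X) = E[X²] − (E[X])² = 11.7852 − 7.26149 = 4.52369.
SD(X) = √4.52369 = 2.1269.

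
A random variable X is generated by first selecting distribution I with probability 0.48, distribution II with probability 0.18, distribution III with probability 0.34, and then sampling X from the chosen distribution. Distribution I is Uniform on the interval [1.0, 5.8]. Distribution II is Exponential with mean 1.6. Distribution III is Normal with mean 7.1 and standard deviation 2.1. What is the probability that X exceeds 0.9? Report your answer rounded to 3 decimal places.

Conditional on each component, P(X > 0.9): I: 1; II: 0.569783; III: 0.998423.
By total probability, P(X > 0.9) = 0.48·1 + 0.18·0.569783 + 0.34·0.998423 = 0.922025.

0.922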